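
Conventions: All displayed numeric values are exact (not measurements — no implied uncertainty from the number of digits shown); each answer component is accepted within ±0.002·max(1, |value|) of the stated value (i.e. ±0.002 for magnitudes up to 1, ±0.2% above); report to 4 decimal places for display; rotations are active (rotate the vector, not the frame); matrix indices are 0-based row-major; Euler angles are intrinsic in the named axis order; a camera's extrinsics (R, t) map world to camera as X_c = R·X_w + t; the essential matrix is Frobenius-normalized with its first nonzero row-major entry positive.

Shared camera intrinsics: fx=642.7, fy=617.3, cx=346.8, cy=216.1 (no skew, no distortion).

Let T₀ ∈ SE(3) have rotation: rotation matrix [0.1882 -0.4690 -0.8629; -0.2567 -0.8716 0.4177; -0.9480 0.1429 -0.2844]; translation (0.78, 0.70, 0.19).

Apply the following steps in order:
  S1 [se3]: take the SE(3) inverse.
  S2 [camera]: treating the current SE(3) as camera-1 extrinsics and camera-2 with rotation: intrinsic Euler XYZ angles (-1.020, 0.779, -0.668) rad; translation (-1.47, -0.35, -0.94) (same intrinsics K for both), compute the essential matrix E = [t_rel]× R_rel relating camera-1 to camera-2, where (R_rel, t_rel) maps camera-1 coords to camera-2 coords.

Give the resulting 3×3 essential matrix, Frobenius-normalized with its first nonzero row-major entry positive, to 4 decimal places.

after S1 (invert_se3): R=[0.1882 -0.2567 -0.9480; -0.4690 -0.8716 0.1429; -0.8629 0.4177 -0.2844], t=(0.2130, 0.9488, 0.4347)
after S2 (essential): [0.3830 0.0175 -0.5378; -0.3569 -0.4874 -0.1047; 0.0520 0.2994 0.3091]

matrix = [0.3830 0.0175 -0.5378; -0.3569 -0.4874 -0.1047; 0.0520 0.2994 0.3091]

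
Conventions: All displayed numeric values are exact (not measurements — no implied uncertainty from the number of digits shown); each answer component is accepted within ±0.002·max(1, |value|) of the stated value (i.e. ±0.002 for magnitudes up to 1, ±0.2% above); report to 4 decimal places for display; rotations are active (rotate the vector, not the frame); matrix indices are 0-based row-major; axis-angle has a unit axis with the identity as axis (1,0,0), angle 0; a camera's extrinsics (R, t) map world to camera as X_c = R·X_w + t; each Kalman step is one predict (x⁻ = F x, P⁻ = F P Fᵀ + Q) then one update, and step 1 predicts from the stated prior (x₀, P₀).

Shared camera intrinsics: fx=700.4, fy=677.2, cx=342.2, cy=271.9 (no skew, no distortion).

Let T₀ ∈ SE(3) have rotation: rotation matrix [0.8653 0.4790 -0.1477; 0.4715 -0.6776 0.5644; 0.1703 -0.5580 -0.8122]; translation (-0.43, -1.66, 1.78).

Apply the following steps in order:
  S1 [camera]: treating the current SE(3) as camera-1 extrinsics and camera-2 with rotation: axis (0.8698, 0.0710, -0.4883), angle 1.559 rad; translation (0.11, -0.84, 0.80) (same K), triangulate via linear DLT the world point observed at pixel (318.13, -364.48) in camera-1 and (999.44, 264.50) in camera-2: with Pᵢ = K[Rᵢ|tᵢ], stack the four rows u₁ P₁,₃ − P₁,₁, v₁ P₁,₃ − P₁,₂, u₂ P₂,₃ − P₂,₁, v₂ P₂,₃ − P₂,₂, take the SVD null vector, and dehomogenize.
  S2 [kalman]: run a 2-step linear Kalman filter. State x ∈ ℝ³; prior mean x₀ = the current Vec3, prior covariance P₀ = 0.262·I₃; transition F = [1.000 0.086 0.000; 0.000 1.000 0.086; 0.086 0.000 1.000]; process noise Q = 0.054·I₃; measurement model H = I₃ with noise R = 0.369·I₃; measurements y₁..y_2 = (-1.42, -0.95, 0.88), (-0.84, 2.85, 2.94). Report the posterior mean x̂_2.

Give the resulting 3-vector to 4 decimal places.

after S1 (triangulate): (0.1082, 0.2275, -0.9677)
after S2 (kf_track): (-0.5560, 0.9139, 1.0522)

result = (-0.5560, 0.9139, 1.0522)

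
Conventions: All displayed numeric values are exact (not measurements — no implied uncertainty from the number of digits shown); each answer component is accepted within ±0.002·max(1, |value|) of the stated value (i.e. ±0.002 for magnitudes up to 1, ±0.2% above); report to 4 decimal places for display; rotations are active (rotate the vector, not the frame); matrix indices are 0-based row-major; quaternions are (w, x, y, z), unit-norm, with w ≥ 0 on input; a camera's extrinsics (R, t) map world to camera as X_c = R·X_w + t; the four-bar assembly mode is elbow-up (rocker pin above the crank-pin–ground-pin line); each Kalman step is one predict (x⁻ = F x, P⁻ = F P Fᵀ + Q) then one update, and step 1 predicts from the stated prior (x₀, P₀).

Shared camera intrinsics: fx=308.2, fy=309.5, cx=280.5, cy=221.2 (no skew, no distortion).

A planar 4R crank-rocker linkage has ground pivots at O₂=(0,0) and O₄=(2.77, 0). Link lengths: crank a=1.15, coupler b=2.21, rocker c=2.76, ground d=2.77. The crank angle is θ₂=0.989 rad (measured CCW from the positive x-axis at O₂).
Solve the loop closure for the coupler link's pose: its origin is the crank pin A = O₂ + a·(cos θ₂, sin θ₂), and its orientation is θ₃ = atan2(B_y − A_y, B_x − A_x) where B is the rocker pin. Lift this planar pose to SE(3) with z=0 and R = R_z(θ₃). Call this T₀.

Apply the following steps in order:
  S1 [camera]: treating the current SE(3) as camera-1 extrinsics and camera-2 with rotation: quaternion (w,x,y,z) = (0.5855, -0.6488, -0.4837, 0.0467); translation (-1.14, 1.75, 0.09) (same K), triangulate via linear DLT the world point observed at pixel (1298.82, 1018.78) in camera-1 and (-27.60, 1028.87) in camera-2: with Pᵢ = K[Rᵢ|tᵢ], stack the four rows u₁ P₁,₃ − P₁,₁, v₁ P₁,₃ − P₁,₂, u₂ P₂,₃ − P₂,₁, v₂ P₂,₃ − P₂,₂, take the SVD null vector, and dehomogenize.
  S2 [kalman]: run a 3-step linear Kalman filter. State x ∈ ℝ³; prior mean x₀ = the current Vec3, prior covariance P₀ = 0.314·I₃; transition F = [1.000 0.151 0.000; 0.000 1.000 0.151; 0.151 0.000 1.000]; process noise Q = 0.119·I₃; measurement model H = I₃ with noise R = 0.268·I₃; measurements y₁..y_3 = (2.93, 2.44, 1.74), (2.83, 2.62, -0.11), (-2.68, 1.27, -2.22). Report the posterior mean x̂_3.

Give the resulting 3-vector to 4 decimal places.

source (fourbar_fk): coupler pose = R=[0.6381 -0.7699 0.0000; 0.7699 0.6381 0.0000; 0.0000 0.0000 1.0000], t=(0.6320, 0.9608, 0.0000)
after S1 (triangulate): (1.4312, -0.6923, 0.6290)
after S2 (kf_track): (0.0929, 1.4970, -0.6136)

result = (0.0929, 1.4970, -0.6136)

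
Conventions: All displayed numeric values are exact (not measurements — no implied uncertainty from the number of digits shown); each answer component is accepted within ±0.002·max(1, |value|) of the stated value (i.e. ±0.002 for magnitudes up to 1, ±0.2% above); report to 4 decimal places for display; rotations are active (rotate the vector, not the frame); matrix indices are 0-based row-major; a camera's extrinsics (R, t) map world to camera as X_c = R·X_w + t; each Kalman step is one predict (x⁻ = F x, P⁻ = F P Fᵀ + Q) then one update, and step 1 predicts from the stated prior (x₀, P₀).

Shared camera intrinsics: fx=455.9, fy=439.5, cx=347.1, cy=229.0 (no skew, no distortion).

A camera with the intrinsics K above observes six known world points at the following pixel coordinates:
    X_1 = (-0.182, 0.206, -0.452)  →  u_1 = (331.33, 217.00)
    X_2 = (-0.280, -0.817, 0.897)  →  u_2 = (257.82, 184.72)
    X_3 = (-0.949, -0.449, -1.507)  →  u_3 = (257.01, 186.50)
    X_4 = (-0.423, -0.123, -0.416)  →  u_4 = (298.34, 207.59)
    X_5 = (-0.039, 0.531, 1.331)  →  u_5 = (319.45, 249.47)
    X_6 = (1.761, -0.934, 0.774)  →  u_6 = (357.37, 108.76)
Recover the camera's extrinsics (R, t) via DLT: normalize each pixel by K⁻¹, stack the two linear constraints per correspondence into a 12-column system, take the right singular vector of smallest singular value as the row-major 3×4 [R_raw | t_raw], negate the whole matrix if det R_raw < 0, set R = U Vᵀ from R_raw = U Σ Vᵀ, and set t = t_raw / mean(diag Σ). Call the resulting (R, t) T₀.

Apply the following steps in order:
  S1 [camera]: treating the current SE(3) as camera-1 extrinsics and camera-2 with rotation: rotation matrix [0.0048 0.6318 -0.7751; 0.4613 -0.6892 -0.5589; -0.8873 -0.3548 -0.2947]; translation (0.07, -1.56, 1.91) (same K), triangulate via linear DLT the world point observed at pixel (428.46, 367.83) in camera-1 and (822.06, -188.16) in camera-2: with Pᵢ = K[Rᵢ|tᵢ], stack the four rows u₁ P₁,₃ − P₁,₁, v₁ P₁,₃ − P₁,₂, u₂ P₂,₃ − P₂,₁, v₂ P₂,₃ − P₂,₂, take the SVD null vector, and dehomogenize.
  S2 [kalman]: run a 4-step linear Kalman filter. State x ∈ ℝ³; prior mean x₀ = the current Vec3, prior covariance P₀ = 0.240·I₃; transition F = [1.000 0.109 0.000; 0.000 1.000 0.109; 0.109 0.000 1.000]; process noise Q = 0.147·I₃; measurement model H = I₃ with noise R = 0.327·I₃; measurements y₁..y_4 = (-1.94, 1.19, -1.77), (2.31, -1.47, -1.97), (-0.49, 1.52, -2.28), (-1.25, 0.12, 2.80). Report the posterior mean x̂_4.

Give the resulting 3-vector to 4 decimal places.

source (pnp_recover): camera pose = R=[0.7317 0.6078 -0.3085; -0.5848 0.7923 0.1738; 0.3501 0.0533 0.9352], t=(-0.3200, -0.3400, 5.9299)
after S1 (triangulate): (-0.7932, 1.8847, -1.6438)
after S2 (kf_track): (-0.4627, 0.3048, 0.2705)

result = (-0.4627, 0.3048, 0.2705)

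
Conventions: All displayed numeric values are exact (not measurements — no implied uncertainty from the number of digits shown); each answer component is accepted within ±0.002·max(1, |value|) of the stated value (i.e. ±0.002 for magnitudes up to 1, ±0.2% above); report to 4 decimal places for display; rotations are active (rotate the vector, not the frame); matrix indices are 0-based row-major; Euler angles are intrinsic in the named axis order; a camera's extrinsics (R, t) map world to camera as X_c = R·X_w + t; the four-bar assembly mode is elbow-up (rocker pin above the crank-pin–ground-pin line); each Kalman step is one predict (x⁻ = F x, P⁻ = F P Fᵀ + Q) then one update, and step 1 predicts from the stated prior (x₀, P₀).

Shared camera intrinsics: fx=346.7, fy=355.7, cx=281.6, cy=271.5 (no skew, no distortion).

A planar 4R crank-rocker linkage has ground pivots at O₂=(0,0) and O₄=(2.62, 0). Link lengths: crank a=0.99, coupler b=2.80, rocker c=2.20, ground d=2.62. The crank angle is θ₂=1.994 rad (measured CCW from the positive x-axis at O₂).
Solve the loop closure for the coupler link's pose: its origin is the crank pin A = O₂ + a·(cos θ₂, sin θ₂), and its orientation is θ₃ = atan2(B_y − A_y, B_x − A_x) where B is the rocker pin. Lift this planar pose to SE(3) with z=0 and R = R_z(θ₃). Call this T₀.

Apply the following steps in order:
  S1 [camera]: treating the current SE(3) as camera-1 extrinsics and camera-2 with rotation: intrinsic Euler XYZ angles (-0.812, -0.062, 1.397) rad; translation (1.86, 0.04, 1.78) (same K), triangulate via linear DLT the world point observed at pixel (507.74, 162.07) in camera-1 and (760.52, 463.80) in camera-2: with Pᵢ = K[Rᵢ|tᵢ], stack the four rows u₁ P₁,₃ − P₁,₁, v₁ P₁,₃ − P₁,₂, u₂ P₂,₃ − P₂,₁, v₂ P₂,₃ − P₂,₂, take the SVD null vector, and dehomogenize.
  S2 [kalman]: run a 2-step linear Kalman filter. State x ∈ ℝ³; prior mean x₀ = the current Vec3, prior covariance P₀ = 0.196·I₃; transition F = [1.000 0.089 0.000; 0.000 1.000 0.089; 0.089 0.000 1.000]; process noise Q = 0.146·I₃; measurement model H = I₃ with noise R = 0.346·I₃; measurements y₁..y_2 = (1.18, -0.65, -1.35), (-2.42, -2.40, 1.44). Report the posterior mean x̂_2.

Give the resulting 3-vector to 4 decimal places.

source (fourbar_fk): coupler pose = R=[0.8972 -0.4416 0.0000; 0.4416 0.8972 0.0000; 0.0000 0.0000 1.0000], t=(-0.4066, 0.9027, 0.0000)
after S1 (triangulate): (0.6478, -1.8449, 1.5167)
after S2 (kf_track): (-0.7970, -1.8032, 0.7360)

result = (-0.7970, -1.8032, 0.7360)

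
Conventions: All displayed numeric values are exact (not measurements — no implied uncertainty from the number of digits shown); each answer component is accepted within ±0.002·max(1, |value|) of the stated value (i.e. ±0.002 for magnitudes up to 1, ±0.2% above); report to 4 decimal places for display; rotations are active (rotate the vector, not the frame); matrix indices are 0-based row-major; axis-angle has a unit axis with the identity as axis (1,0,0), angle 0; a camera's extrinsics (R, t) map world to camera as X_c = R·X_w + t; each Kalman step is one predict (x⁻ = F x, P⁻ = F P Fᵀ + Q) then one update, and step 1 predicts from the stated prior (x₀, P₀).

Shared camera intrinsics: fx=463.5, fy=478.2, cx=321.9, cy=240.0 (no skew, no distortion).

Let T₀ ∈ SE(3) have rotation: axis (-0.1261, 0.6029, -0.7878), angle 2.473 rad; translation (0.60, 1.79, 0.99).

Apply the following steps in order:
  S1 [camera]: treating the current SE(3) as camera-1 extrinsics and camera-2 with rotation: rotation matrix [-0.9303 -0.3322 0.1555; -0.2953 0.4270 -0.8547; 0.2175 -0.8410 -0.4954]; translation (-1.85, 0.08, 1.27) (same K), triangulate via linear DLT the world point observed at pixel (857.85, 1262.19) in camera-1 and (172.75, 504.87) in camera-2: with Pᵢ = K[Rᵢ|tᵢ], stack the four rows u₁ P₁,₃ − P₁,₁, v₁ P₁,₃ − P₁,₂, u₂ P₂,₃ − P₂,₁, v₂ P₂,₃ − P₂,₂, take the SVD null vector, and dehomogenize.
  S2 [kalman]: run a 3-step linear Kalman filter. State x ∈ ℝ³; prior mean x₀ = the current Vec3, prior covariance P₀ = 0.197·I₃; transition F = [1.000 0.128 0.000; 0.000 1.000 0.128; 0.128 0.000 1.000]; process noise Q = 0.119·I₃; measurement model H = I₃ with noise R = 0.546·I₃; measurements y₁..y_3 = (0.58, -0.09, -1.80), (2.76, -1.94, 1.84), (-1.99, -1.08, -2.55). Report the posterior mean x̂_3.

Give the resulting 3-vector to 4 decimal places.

result = (-0.5530, -0.9924, -0.9196)

after S1 (triangulate): (-1.5562, -0.1686, -0.2187)
after S2 (kf_track): (-0.5530, -0.9924, -0.9196)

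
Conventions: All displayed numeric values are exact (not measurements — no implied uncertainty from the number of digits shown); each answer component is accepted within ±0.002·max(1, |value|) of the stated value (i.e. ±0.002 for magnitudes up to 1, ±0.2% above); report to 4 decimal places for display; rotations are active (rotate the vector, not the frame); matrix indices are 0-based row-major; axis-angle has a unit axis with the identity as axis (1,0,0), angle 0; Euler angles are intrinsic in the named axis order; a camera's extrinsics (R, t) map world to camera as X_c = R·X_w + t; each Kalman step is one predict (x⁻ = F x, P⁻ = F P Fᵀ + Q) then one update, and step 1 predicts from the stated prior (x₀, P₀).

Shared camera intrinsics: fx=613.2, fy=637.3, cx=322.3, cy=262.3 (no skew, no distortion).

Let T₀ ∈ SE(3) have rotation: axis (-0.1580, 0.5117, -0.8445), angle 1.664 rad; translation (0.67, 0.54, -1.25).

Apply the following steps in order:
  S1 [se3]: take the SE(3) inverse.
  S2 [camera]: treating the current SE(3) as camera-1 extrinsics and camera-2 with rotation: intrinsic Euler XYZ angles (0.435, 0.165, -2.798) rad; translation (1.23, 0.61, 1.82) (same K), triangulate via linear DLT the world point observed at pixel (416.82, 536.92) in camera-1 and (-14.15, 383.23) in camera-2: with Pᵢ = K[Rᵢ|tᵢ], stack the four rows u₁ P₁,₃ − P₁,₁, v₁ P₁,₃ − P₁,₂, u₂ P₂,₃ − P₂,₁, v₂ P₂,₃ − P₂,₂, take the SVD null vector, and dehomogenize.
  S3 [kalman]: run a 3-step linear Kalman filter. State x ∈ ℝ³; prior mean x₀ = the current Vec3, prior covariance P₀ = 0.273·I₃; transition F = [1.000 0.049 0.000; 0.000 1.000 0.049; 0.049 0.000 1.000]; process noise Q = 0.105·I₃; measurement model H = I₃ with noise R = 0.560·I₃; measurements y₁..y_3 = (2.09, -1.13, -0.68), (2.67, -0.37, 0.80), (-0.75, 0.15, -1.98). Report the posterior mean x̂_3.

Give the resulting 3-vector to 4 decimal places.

result = (1.1151, -0.2650, -0.7250)

after S1 (invert_se3): R=[-0.0658 -0.9292 -0.3636; 0.7525 0.1932 -0.6297; 0.6553 -0.3150 0.6865], t=(0.0913, -1.3955, 0.5892)
after S2 (triangulate): (1.8270, 0.0924, -0.8214)
after S3 (kf_track): (1.1151, -0.2650, -0.7250)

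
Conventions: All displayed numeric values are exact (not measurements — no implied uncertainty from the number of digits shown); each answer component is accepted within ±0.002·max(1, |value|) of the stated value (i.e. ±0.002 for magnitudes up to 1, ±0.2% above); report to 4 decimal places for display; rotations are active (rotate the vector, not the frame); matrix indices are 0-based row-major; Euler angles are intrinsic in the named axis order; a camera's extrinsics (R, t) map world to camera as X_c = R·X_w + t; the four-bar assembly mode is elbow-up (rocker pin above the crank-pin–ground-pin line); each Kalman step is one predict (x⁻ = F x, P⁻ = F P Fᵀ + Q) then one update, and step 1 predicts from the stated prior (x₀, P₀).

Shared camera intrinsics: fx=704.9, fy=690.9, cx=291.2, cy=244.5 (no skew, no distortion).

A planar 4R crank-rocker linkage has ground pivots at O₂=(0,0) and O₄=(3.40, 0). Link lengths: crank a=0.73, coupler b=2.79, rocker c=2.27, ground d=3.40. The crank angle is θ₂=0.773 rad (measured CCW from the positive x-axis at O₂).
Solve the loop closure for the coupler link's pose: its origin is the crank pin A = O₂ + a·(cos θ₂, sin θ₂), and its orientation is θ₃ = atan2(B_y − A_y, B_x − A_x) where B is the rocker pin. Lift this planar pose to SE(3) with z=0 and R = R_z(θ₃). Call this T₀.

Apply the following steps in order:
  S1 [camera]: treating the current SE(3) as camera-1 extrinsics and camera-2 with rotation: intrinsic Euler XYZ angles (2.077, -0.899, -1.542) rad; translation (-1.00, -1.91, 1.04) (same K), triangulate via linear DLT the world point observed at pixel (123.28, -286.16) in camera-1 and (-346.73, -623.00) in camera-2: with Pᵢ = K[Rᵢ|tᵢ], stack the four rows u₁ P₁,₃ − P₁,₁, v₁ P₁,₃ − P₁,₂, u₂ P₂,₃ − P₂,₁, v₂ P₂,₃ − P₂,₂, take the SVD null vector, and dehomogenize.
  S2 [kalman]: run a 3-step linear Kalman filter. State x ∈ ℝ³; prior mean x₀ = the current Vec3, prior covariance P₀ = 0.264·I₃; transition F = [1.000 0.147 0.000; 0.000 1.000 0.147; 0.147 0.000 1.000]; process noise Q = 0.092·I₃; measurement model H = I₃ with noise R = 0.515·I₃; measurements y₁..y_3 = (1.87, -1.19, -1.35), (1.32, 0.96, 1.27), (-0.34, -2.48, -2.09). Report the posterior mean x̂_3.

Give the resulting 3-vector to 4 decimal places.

result = (0.0247, -0.9522, -0.5338)

source (fourbar_fk): coupler pose = R=[0.8016 -0.5978 0.0000; 0.5978 0.8016 0.0000; 0.0000 0.0000 1.0000], t=(0.5225, 0.5097, 0.0000)
after S1 (triangulate): (-1.1752, -0.4250, 0.6946)
after S2 (kf_track): (0.0247, -0.9522, -0.5338)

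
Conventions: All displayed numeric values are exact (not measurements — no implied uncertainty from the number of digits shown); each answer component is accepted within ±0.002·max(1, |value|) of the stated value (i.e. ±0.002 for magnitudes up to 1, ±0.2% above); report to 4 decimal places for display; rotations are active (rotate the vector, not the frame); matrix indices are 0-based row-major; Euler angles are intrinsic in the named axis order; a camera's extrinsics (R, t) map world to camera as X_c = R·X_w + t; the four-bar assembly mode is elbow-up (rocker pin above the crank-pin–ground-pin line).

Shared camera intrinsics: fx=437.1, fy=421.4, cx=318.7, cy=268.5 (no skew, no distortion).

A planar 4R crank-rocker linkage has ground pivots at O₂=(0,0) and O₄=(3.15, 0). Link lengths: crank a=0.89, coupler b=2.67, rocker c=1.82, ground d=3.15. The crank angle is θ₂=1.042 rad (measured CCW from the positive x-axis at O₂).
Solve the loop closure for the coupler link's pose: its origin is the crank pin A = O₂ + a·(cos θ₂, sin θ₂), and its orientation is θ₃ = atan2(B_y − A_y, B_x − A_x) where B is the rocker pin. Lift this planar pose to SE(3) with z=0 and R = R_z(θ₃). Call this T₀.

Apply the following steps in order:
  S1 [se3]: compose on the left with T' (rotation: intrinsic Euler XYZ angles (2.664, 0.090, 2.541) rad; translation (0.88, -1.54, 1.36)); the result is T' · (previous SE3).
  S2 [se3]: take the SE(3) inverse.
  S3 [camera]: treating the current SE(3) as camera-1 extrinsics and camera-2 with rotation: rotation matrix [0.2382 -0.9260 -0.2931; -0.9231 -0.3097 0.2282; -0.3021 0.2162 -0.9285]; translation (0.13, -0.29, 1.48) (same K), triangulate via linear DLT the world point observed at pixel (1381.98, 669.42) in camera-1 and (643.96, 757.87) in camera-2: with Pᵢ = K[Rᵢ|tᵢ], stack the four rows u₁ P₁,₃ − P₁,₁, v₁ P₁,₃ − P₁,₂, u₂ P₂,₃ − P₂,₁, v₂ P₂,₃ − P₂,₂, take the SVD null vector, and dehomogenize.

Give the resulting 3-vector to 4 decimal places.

source (fourbar_fk): coupler pose = R=[0.9217 -0.3879 0.0000; 0.3879 0.9217 0.0000; 0.0000 0.0000 1.0000], t=(0.4490, 0.7684, 0.0000)
after S1 (compose_se3): R=[-0.9757 -0.2001 0.0899; -0.2189 0.8617 -0.4578; 0.0141 -0.4663 -0.8845], t=(0.0786, -1.2356, 1.1210)
after S2 (invert_se3): R=[-0.9757 -0.2189 0.0141; -0.2001 0.8617 -0.4663; 0.0899 -0.4578 -0.8845], t=(-0.2096, 1.6031, 0.4189)
after S3 (triangulate): (-1.3536, -1.3342, 0.3720)

result = (-1.3536, -1.3342, 0.3720)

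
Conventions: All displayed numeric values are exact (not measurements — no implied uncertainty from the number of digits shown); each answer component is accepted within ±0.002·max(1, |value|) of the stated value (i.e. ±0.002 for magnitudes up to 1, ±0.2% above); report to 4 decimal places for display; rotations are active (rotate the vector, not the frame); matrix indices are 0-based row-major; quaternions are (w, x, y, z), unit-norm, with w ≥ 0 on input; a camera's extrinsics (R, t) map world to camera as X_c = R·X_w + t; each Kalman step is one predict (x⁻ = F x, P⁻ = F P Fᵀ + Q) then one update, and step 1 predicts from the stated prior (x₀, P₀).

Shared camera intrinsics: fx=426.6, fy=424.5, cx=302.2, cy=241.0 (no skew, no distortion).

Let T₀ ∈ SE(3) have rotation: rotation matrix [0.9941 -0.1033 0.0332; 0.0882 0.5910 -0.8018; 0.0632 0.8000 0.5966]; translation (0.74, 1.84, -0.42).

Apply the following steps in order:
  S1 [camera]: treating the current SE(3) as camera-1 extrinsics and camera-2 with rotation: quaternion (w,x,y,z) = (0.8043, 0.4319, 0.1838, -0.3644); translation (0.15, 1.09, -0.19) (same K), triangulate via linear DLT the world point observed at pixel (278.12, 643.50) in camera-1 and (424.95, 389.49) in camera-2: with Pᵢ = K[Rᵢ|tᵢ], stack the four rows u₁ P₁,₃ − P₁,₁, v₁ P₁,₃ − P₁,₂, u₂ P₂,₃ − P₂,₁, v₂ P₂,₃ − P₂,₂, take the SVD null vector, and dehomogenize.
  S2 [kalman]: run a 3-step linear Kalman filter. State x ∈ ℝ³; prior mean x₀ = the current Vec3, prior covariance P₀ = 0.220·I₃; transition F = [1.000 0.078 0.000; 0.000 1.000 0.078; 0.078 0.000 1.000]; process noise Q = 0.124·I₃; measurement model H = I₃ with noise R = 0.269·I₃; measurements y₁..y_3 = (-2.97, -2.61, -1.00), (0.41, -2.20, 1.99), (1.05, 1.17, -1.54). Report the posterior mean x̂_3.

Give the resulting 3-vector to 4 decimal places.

after S1 (triangulate): (-0.7479, 1.1845, 1.4761)
after S2 (kf_track): (0.0431, -0.1651, -0.2513)

result = (0.0431, -0.1651, -0.2513)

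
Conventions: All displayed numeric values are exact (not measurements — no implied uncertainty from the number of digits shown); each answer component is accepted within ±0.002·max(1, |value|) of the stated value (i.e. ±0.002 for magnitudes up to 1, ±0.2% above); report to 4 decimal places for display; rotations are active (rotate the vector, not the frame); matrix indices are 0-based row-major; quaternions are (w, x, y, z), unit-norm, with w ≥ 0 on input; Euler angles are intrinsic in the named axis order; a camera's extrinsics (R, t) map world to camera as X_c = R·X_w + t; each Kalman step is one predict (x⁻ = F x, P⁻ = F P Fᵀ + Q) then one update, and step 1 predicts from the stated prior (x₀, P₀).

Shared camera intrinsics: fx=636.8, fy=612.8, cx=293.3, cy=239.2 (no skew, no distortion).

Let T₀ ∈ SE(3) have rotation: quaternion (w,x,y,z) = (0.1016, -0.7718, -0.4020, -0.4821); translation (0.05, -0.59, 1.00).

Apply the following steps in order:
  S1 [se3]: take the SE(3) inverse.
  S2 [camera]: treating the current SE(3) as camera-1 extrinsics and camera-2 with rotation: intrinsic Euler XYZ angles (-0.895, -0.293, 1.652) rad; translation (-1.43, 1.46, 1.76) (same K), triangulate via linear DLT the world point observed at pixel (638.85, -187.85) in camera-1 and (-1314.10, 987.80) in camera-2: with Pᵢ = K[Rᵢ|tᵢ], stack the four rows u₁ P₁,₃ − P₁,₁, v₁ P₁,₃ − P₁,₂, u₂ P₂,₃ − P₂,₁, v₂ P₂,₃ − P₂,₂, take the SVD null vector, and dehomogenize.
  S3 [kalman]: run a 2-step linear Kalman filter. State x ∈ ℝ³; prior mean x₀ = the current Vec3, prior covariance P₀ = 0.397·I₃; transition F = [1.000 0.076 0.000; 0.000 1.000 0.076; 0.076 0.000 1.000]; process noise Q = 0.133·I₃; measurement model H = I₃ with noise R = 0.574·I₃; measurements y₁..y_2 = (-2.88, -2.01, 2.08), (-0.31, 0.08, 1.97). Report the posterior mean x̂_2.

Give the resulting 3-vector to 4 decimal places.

after S1 (invert_se3): R=[0.2120 0.5226 0.8258; 0.7185 -0.6562 0.2308; 0.6625 0.5444 -0.5145], t=(-0.5281, -0.6538, 0.8026)
after S2 (triangulate): (0.5982, 1.9554, 0.5500)
after S3 (kf_track): (-0.7149, 0.1380, 1.4883)

result = (-0.7149, 0.1380, 1.4883)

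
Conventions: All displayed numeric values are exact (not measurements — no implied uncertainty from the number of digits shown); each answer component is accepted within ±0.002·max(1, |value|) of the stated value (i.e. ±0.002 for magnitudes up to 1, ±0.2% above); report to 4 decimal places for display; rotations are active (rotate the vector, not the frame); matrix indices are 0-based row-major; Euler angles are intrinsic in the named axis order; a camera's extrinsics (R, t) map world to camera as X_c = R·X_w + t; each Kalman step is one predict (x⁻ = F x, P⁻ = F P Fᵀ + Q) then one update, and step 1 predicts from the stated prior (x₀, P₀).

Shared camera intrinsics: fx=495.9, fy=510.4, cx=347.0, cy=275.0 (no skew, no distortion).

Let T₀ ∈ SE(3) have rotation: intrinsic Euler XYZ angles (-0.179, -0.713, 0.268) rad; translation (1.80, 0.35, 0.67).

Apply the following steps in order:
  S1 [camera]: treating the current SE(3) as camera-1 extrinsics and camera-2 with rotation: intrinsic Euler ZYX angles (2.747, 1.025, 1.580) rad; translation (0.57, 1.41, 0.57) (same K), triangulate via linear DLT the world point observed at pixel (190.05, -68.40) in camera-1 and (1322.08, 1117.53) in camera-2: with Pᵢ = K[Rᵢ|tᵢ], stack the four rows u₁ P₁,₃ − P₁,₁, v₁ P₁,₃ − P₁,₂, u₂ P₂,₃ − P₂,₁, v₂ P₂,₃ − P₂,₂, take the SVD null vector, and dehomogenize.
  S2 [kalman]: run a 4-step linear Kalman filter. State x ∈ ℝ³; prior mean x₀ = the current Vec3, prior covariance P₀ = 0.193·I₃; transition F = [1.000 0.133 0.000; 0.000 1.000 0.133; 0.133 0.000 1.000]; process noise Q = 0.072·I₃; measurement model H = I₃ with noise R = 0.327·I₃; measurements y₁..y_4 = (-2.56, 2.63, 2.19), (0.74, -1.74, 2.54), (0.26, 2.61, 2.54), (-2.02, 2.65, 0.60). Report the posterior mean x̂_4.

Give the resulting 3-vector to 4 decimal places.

result = (-0.9160, 1.8500, 1.5731)

after S1 (triangulate): (-1.6959, -1.0184, 1.8672)
after S2 (kf_track): (-0.9160, 1.8500, 1.5731)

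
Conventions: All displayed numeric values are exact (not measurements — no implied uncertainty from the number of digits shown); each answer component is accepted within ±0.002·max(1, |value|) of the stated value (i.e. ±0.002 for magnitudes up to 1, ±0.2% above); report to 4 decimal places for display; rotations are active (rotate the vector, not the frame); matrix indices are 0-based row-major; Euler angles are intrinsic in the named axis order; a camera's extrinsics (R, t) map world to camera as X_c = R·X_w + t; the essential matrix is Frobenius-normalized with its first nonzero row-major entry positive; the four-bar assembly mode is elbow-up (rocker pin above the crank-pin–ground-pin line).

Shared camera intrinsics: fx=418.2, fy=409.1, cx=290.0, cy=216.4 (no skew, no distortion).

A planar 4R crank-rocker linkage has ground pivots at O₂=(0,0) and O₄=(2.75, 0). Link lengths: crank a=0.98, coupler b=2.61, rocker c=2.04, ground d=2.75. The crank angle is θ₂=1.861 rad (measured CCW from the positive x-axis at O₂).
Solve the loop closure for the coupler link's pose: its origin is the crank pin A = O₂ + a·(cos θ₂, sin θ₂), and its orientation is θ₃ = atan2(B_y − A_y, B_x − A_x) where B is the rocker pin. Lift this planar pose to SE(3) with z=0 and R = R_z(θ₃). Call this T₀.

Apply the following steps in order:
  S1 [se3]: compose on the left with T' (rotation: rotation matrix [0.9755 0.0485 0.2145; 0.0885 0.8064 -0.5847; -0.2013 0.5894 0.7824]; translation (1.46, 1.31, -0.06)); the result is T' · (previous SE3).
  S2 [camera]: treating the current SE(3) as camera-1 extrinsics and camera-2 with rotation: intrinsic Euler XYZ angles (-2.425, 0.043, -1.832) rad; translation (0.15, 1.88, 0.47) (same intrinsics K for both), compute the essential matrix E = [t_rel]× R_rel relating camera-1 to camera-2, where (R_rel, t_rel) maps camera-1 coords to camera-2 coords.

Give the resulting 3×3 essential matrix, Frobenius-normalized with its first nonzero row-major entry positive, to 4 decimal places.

source (fourbar_fk): coupler pose = R=[0.9230 -0.3847 0.0000; 0.3847 0.9230 0.0000; 0.0000 0.0000 1.0000], t=(-0.2804, 0.9390, 0.0000)
after S1 (compose_se3): R=[0.9191 -0.3305 0.2145; 0.3919 0.7103 -0.5847; 0.0409 0.6215 0.7824], t=(1.2320, 2.0424, 0.5499)
after S2 (essential): [0.5411 0.2055 0.2906; 0.4296 -0.1032 -0.5015; -0.0900 -0.1358 -0.3276]

matrix = [0.5411 0.2055 0.2906; 0.4296 -0.1032 -0.5015; -0.0900 -0.1358 -0.3276]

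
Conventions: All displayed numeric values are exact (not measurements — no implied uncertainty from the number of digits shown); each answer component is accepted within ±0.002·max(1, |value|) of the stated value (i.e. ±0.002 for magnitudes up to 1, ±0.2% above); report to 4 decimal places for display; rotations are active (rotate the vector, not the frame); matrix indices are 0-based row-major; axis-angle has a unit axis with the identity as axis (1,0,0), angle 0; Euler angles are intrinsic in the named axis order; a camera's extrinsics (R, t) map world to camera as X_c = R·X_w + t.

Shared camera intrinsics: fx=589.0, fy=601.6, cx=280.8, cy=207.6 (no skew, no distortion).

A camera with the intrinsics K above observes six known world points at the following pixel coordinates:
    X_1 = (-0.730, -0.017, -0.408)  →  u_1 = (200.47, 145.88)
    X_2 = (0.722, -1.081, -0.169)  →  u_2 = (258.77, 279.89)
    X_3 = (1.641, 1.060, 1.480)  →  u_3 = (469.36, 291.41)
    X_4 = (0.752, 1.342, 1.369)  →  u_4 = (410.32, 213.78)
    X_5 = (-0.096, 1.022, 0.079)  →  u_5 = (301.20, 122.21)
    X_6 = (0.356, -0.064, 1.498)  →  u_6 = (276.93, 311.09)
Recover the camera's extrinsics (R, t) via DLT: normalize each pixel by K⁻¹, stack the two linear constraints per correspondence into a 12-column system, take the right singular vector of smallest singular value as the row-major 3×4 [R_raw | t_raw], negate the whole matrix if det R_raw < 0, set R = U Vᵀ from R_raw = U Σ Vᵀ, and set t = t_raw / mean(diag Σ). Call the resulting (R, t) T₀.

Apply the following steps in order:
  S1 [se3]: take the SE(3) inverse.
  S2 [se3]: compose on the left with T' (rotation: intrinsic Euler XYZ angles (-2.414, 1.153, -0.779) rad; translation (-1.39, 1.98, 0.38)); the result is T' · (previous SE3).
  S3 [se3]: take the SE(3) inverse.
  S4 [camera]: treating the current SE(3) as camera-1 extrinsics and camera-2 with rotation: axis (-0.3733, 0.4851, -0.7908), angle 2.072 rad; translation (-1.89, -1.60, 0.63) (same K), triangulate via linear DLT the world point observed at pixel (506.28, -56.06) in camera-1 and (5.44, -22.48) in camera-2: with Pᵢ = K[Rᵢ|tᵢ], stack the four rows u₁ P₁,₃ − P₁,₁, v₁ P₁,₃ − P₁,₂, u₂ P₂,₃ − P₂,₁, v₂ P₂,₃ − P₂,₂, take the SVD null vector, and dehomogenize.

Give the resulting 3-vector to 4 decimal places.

result = (-0.8511, -1.3375, 1.2851)

source (pnp_recover): camera pose = R=[0.8341 0.5516 -0.0109; 0.4662 -0.6941 0.5485; 0.2950 -0.4626 -0.8361], t=(-0.2800, -0.1200, 6.4199)
after S1 (invert_se3): R=[0.8341 0.4662 0.2950; 0.5516 -0.6941 -0.4626; -0.0109 0.5485 -0.8361], t=(-1.6041, 3.0407, 5.4304)
after S2 (compose_se3): R=[0.3881 0.4381 -0.8109; -0.4548 0.8563 0.2449; 0.8016 0.2737 0.5315], t=(3.9769, 0.3832, -2.7750)
after S3 (invert_se3): R=[0.3881 -0.4548 0.8016; 0.4381 0.8563 0.2737; -0.8109 0.2449 0.5315], t=(0.8553, -1.3106, 4.6059)
after S4 (triangulate): (-0.8511, -1.3375, 1.2851)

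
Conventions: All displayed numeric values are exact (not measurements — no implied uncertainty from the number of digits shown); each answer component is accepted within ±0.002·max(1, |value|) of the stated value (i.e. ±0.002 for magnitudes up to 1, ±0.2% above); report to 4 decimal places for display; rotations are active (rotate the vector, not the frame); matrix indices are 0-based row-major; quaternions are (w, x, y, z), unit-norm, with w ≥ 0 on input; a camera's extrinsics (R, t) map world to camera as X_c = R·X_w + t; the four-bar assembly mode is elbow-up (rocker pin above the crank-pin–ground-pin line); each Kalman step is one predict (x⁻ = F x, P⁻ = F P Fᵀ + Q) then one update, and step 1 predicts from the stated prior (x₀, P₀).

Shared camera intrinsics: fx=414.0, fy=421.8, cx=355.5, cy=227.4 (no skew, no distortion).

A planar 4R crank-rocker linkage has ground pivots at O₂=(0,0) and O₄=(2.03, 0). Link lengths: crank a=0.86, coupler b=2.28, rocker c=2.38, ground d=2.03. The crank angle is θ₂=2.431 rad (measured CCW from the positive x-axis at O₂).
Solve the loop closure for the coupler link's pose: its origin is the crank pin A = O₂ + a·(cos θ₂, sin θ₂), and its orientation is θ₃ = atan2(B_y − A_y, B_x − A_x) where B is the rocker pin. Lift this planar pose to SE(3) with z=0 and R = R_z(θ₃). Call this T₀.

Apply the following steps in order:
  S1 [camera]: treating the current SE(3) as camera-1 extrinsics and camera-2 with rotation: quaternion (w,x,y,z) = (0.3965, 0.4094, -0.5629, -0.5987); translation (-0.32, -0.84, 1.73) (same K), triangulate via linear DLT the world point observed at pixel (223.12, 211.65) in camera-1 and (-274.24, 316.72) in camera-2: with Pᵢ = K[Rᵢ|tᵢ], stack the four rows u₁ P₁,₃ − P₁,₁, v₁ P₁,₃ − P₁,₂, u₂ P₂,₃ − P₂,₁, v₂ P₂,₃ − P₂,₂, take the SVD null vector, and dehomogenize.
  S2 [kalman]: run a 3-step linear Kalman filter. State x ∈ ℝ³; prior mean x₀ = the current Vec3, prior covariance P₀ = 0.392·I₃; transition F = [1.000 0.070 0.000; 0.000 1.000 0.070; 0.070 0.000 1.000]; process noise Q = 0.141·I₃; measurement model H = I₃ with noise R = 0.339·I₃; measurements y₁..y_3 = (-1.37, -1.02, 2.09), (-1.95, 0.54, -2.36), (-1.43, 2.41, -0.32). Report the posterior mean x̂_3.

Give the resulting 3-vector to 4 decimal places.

source (fourbar_fk): coupler pose = R=[0.7207 -0.6932 0.0000; 0.6932 0.7207 0.0000; 0.0000 0.0000 1.0000], t=(-0.6519, 0.5610, 0.0000)
after S1 (triangulate): (-0.4308, -0.4674, 1.9963)
after S2 (kf_track): (-1.4687, 1.1002, -0.2961)

result = (-1.4687, 1.1002, -0.2961)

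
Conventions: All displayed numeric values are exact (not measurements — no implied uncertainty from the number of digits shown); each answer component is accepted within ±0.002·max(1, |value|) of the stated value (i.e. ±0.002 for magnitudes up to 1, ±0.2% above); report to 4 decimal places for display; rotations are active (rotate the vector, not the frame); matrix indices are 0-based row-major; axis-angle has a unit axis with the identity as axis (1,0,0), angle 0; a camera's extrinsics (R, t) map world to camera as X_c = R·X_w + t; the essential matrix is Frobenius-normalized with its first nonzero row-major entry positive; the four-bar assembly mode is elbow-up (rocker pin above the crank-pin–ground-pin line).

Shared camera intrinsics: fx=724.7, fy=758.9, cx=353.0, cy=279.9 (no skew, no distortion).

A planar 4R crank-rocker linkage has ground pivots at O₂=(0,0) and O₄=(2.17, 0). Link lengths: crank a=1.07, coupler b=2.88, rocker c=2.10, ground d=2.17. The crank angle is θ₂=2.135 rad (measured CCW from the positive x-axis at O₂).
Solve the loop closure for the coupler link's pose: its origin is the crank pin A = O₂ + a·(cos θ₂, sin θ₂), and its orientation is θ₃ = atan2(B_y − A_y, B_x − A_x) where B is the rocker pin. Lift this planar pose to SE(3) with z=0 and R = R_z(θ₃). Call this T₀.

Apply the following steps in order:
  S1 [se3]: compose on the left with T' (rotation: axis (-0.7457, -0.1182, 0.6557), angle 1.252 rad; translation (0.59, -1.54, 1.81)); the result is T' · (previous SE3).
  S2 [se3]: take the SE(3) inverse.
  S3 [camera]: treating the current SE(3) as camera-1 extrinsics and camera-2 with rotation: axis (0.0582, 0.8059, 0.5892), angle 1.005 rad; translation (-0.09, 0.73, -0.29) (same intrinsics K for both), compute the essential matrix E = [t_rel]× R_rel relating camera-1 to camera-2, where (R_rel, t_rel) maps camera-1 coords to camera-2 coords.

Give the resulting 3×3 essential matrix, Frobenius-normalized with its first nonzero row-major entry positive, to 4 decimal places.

matrix = [0.0053 -0.0498 0.3097; -0.1880 0.2093 0.5898; -0.3398 0.5528 -0.2314]

source (fourbar_fk): coupler pose = R=[0.9103 -0.4140 0.0000; 0.4140 0.9103 0.0000; 0.0000 0.0000 1.0000], t=(-0.5722, 0.9042, 0.0000)
after S1 (compose_se3): R=[0.4001 -0.7995 -0.4480; 0.7556 0.0112 0.6549; -0.5186 -0.6005 0.6086], t=(-0.3161, -1.6388, 1.2495)
after S2 (invert_se3): R=[0.4001 0.7556 -0.5186; -0.7995 0.0112 -0.6005; -0.4480 0.6549 0.6086], t=(2.0128, 0.5160, 0.1713)
after S3 (essential): [0.0053 -0.0498 0.3097; -0.1880 0.2093 0.5898; -0.3398 0.5528 -0.2314]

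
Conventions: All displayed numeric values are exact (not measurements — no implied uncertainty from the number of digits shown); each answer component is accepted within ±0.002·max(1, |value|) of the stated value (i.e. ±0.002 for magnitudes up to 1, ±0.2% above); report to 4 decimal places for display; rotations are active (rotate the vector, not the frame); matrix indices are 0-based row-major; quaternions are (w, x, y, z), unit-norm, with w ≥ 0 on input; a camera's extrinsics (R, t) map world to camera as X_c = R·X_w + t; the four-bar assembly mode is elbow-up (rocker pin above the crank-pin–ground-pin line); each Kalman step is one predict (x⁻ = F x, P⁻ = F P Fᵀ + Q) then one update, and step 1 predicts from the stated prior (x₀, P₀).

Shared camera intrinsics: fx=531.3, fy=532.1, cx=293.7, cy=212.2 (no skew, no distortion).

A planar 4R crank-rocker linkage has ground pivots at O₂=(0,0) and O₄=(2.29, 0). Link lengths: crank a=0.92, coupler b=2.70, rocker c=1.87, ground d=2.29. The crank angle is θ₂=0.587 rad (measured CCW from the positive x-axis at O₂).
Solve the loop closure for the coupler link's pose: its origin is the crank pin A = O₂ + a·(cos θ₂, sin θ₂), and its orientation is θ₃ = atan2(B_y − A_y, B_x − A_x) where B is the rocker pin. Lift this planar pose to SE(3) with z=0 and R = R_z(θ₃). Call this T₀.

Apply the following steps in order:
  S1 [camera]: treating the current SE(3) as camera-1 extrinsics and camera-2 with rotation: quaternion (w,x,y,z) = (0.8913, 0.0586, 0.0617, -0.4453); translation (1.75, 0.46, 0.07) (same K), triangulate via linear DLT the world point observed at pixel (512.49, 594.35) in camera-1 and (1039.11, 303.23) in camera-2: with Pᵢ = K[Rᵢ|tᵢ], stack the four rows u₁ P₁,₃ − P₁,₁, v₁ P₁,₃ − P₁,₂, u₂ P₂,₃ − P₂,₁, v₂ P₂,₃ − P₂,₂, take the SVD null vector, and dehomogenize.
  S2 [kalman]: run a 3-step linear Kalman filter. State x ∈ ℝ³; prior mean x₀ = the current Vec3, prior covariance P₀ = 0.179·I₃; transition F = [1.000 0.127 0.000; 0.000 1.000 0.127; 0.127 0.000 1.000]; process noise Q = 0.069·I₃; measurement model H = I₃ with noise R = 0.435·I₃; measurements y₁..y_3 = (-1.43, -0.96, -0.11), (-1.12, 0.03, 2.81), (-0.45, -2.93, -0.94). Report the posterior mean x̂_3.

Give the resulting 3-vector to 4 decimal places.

result = (-0.6686, -0.7507, 0.6212)

source (fourbar_fk): coupler pose = R=[0.9119 -0.4104 0.0000; 0.4104 0.9119 0.0000; 0.0000 0.0000 1.0000], t=(0.7660, 0.5096, 0.0000)
after S1 (triangulate): (0.3679, 0.7744, 1.9030)
after S2 (kf_track): (-0.6686, -0.7507, 0.6212)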